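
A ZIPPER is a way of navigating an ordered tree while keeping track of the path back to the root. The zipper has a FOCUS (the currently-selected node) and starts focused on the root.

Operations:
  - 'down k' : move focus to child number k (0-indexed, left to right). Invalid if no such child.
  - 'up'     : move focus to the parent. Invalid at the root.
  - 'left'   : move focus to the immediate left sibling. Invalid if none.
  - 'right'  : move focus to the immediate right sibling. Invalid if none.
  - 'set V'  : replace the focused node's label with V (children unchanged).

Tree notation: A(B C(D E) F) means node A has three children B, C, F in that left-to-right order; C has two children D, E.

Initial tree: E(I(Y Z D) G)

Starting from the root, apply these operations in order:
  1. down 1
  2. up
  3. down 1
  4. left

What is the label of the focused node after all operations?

Answer: I

Derivation:
Step 1 (down 1): focus=G path=1 depth=1 children=[] left=['I'] right=[] parent=E
Step 2 (up): focus=E path=root depth=0 children=['I', 'G'] (at root)
Step 3 (down 1): focus=G path=1 depth=1 children=[] left=['I'] right=[] parent=E
Step 4 (left): focus=I path=0 depth=1 children=['Y', 'Z', 'D'] left=[] right=['G'] parent=E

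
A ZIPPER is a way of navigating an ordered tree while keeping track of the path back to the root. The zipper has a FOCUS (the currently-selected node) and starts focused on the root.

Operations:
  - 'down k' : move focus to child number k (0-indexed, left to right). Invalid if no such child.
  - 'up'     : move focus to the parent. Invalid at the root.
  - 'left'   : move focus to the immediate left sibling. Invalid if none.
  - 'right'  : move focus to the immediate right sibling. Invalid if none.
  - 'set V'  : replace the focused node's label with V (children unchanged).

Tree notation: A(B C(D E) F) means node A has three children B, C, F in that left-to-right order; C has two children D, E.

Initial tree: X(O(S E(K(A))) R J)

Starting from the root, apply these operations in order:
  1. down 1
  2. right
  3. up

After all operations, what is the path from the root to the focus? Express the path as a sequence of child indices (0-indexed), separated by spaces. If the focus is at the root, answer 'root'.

Answer: root

Derivation:
Step 1 (down 1): focus=R path=1 depth=1 children=[] left=['O'] right=['J'] parent=X
Step 2 (right): focus=J path=2 depth=1 children=[] left=['O', 'R'] right=[] parent=X
Step 3 (up): focus=X path=root depth=0 children=['O', 'R', 'J'] (at root)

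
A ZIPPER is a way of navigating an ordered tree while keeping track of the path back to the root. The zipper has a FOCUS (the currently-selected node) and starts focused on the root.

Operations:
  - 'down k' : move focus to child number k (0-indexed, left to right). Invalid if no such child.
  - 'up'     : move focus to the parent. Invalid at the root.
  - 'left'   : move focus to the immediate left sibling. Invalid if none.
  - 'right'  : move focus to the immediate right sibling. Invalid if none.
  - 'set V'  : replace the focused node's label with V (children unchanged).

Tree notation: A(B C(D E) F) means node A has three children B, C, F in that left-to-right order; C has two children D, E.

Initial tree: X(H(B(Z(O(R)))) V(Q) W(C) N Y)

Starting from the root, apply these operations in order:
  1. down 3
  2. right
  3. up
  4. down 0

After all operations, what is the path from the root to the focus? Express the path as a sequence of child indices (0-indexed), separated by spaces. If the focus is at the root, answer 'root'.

Answer: 0

Derivation:
Step 1 (down 3): focus=N path=3 depth=1 children=[] left=['H', 'V', 'W'] right=['Y'] parent=X
Step 2 (right): focus=Y path=4 depth=1 children=[] left=['H', 'V', 'W', 'N'] right=[] parent=X
Step 3 (up): focus=X path=root depth=0 children=['H', 'V', 'W', 'N', 'Y'] (at root)
Step 4 (down 0): focus=H path=0 depth=1 children=['B'] left=[] right=['V', 'W', 'N', 'Y'] parent=X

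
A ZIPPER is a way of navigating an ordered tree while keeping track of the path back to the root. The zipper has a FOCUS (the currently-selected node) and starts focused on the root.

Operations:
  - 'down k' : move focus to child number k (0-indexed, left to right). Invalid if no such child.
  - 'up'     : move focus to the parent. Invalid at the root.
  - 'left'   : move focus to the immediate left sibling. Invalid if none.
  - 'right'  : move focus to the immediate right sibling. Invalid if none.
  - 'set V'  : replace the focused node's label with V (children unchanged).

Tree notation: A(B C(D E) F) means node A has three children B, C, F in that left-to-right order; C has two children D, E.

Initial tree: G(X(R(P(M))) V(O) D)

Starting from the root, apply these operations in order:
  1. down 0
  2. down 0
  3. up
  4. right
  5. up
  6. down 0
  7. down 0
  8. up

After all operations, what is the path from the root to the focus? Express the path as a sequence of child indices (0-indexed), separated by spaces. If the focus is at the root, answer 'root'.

Answer: 0

Derivation:
Step 1 (down 0): focus=X path=0 depth=1 children=['R'] left=[] right=['V', 'D'] parent=G
Step 2 (down 0): focus=R path=0/0 depth=2 children=['P'] left=[] right=[] parent=X
Step 3 (up): focus=X path=0 depth=1 children=['R'] left=[] right=['V', 'D'] parent=G
Step 4 (right): focus=V path=1 depth=1 children=['O'] left=['X'] right=['D'] parent=G
Step 5 (up): focus=G path=root depth=0 children=['X', 'V', 'D'] (at root)
Step 6 (down 0): focus=X path=0 depth=1 children=['R'] left=[] right=['V', 'D'] parent=G
Step 7 (down 0): focus=R path=0/0 depth=2 children=['P'] left=[] right=[] parent=X
Step 8 (up): focus=X path=0 depth=1 children=['R'] left=[] right=['V', 'D'] parent=G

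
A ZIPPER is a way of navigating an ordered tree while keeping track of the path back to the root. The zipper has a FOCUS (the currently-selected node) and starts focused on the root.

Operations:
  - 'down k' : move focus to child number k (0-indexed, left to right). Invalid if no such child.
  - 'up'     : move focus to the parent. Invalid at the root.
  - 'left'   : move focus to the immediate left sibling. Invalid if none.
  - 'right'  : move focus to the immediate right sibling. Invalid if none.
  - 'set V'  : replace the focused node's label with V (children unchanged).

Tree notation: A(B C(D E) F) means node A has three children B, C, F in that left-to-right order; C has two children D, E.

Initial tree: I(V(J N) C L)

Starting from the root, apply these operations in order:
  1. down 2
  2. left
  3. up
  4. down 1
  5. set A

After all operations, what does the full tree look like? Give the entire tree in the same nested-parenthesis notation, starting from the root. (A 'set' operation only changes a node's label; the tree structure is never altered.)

Answer: I(V(J N) A L)

Derivation:
Step 1 (down 2): focus=L path=2 depth=1 children=[] left=['V', 'C'] right=[] parent=I
Step 2 (left): focus=C path=1 depth=1 children=[] left=['V'] right=['L'] parent=I
Step 3 (up): focus=I path=root depth=0 children=['V', 'C', 'L'] (at root)
Step 4 (down 1): focus=C path=1 depth=1 children=[] left=['V'] right=['L'] parent=I
Step 5 (set A): focus=A path=1 depth=1 children=[] left=['V'] right=['L'] parent=I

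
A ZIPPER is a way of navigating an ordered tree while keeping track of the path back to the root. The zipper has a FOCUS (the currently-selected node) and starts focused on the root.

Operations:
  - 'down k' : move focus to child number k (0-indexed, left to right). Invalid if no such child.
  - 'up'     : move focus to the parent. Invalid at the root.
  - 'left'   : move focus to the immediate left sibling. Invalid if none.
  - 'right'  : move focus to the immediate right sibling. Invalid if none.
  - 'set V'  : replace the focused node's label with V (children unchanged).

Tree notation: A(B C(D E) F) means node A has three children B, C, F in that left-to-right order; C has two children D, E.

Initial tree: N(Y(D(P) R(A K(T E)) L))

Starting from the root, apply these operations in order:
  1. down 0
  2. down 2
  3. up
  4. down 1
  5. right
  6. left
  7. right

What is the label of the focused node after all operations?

Step 1 (down 0): focus=Y path=0 depth=1 children=['D', 'R', 'L'] left=[] right=[] parent=N
Step 2 (down 2): focus=L path=0/2 depth=2 children=[] left=['D', 'R'] right=[] parent=Y
Step 3 (up): focus=Y path=0 depth=1 children=['D', 'R', 'L'] left=[] right=[] parent=N
Step 4 (down 1): focus=R path=0/1 depth=2 children=['A', 'K'] left=['D'] right=['L'] parent=Y
Step 5 (right): focus=L path=0/2 depth=2 children=[] left=['D', 'R'] right=[] parent=Y
Step 6 (left): focus=R path=0/1 depth=2 children=['A', 'K'] left=['D'] right=['L'] parent=Y
Step 7 (right): focus=L path=0/2 depth=2 children=[] left=['D', 'R'] right=[] parent=Y

Answer: L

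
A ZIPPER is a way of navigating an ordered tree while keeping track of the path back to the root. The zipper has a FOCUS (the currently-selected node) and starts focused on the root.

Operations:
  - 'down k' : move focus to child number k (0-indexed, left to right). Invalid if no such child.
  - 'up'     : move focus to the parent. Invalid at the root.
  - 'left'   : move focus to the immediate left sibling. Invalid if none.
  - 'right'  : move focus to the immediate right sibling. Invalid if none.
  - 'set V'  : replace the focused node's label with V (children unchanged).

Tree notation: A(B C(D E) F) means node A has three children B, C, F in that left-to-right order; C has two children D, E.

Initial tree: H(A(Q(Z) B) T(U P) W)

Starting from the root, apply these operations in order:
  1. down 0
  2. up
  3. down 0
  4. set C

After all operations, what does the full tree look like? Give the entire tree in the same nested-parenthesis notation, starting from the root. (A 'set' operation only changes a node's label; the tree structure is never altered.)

Answer: H(C(Q(Z) B) T(U P) W)

Derivation:
Step 1 (down 0): focus=A path=0 depth=1 children=['Q', 'B'] left=[] right=['T', 'W'] parent=H
Step 2 (up): focus=H path=root depth=0 children=['A', 'T', 'W'] (at root)
Step 3 (down 0): focus=A path=0 depth=1 children=['Q', 'B'] left=[] right=['T', 'W'] parent=H
Step 4 (set C): focus=C path=0 depth=1 children=['Q', 'B'] left=[] right=['T', 'W'] parent=H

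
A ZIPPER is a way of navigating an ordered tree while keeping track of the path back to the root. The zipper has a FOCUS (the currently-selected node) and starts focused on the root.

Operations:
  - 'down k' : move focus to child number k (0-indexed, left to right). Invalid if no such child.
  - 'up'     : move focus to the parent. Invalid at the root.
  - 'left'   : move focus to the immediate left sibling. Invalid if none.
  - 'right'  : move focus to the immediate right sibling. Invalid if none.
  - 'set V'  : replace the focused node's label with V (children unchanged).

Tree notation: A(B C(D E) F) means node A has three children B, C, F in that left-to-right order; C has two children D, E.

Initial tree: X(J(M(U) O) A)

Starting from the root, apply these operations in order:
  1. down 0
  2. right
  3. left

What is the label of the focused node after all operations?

Step 1 (down 0): focus=J path=0 depth=1 children=['M', 'O'] left=[] right=['A'] parent=X
Step 2 (right): focus=A path=1 depth=1 children=[] left=['J'] right=[] parent=X
Step 3 (left): focus=J path=0 depth=1 children=['M', 'O'] left=[] right=['A'] parent=X

Answer: J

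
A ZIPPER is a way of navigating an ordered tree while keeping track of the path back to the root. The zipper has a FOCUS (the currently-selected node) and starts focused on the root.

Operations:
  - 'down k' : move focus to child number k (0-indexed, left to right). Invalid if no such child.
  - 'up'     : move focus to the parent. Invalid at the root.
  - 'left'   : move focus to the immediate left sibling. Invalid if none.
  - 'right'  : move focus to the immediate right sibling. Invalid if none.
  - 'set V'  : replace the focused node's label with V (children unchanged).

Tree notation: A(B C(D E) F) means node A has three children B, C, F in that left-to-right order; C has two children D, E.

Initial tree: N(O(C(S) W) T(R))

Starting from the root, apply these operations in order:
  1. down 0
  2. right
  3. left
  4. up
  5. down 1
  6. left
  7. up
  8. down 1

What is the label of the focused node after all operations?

Step 1 (down 0): focus=O path=0 depth=1 children=['C', 'W'] left=[] right=['T'] parent=N
Step 2 (right): focus=T path=1 depth=1 children=['R'] left=['O'] right=[] parent=N
Step 3 (left): focus=O path=0 depth=1 children=['C', 'W'] left=[] right=['T'] parent=N
Step 4 (up): focus=N path=root depth=0 children=['O', 'T'] (at root)
Step 5 (down 1): focus=T path=1 depth=1 children=['R'] left=['O'] right=[] parent=N
Step 6 (left): focus=O path=0 depth=1 children=['C', 'W'] left=[] right=['T'] parent=N
Step 7 (up): focus=N path=root depth=0 children=['O', 'T'] (at root)
Step 8 (down 1): focus=T path=1 depth=1 children=['R'] left=['O'] right=[] parent=N

Answer: T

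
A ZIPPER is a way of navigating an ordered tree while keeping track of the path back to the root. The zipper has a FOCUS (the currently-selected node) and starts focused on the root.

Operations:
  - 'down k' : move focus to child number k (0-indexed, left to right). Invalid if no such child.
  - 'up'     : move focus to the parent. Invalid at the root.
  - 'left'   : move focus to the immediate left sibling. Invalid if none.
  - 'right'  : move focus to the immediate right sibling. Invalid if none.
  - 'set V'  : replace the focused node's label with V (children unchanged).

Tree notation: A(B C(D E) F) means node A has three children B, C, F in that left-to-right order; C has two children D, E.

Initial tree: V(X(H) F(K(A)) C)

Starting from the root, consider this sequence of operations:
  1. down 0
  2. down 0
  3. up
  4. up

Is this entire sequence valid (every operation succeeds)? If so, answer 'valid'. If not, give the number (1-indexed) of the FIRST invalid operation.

Answer: valid

Derivation:
Step 1 (down 0): focus=X path=0 depth=1 children=['H'] left=[] right=['F', 'C'] parent=V
Step 2 (down 0): focus=H path=0/0 depth=2 children=[] left=[] right=[] parent=X
Step 3 (up): focus=X path=0 depth=1 children=['H'] left=[] right=['F', 'C'] parent=V
Step 4 (up): focus=V path=root depth=0 children=['X', 'F', 'C'] (at root)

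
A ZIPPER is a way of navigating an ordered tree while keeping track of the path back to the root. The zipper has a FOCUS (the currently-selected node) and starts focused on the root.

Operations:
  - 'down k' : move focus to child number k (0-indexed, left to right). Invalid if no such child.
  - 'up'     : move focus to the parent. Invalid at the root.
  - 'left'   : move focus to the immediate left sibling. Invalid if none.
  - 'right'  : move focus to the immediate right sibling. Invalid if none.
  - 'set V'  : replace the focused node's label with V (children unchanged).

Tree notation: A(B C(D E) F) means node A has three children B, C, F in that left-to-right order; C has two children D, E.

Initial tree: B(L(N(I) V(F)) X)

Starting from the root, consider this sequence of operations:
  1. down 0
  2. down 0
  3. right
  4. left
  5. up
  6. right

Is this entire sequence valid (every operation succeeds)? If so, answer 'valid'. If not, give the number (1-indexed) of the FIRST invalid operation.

Step 1 (down 0): focus=L path=0 depth=1 children=['N', 'V'] left=[] right=['X'] parent=B
Step 2 (down 0): focus=N path=0/0 depth=2 children=['I'] left=[] right=['V'] parent=L
Step 3 (right): focus=V path=0/1 depth=2 children=['F'] left=['N'] right=[] parent=L
Step 4 (left): focus=N path=0/0 depth=2 children=['I'] left=[] right=['V'] parent=L
Step 5 (up): focus=L path=0 depth=1 children=['N', 'V'] left=[] right=['X'] parent=B
Step 6 (right): focus=X path=1 depth=1 children=[] left=['L'] right=[] parent=B

Answer: valid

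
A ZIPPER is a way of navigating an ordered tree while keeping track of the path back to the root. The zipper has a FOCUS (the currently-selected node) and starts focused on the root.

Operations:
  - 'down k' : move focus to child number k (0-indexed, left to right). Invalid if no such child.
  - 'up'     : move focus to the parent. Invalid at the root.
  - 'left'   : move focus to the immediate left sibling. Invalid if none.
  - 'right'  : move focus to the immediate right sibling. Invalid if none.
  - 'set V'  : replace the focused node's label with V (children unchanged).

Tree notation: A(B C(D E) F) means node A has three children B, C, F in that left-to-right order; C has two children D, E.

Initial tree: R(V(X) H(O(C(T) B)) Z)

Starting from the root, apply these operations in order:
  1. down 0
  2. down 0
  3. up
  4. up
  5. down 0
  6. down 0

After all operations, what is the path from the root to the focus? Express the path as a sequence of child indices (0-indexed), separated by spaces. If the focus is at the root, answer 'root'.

Step 1 (down 0): focus=V path=0 depth=1 children=['X'] left=[] right=['H', 'Z'] parent=R
Step 2 (down 0): focus=X path=0/0 depth=2 children=[] left=[] right=[] parent=V
Step 3 (up): focus=V path=0 depth=1 children=['X'] left=[] right=['H', 'Z'] parent=R
Step 4 (up): focus=R path=root depth=0 children=['V', 'H', 'Z'] (at root)
Step 5 (down 0): focus=V path=0 depth=1 children=['X'] left=[] right=['H', 'Z'] parent=R
Step 6 (down 0): focus=X path=0/0 depth=2 children=[] left=[] right=[] parent=V

Answer: 0 0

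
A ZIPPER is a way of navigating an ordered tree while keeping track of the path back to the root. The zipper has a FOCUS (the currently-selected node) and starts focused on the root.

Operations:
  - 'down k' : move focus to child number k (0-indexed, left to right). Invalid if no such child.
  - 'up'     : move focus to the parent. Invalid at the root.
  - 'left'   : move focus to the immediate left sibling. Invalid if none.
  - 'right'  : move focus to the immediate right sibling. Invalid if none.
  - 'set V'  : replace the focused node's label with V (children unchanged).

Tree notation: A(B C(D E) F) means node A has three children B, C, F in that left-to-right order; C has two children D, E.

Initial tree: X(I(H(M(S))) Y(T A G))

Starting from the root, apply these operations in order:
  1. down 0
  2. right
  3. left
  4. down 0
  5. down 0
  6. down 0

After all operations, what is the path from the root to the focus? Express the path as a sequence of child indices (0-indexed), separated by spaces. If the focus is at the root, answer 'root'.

Answer: 0 0 0 0

Derivation:
Step 1 (down 0): focus=I path=0 depth=1 children=['H'] left=[] right=['Y'] parent=X
Step 2 (right): focus=Y path=1 depth=1 children=['T', 'A', 'G'] left=['I'] right=[] parent=X
Step 3 (left): focus=I path=0 depth=1 children=['H'] left=[] right=['Y'] parent=X
Step 4 (down 0): focus=H path=0/0 depth=2 children=['M'] left=[] right=[] parent=I
Step 5 (down 0): focus=M path=0/0/0 depth=3 children=['S'] left=[] right=[] parent=H
Step 6 (down 0): focus=S path=0/0/0/0 depth=4 children=[] left=[] right=[] parent=M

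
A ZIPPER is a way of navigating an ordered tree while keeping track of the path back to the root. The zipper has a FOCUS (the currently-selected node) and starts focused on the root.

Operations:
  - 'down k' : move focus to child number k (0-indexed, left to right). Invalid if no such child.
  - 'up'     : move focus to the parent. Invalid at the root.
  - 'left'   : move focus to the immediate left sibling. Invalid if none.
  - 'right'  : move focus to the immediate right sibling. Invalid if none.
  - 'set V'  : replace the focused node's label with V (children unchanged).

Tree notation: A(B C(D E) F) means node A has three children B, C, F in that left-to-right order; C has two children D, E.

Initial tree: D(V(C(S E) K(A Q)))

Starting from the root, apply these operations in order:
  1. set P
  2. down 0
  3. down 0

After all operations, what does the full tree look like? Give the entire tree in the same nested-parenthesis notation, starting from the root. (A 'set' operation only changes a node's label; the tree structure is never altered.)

Step 1 (set P): focus=P path=root depth=0 children=['V'] (at root)
Step 2 (down 0): focus=V path=0 depth=1 children=['C', 'K'] left=[] right=[] parent=P
Step 3 (down 0): focus=C path=0/0 depth=2 children=['S', 'E'] left=[] right=['K'] parent=V

Answer: P(V(C(S E) K(A Q)))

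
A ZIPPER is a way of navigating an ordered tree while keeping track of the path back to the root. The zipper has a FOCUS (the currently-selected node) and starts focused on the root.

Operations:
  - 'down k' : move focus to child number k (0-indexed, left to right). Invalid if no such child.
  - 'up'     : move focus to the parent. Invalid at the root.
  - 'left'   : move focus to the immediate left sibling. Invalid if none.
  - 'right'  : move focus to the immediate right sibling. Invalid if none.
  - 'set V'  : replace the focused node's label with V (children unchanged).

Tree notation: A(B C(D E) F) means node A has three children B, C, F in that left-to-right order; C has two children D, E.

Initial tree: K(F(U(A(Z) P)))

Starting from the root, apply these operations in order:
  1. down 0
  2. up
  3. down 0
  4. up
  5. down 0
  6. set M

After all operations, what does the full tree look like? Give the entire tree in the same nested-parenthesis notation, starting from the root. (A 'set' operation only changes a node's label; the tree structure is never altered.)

Answer: K(M(U(A(Z) P)))

Derivation:
Step 1 (down 0): focus=F path=0 depth=1 children=['U'] left=[] right=[] parent=K
Step 2 (up): focus=K path=root depth=0 children=['F'] (at root)
Step 3 (down 0): focus=F path=0 depth=1 children=['U'] left=[] right=[] parent=K
Step 4 (up): focus=K path=root depth=0 children=['F'] (at root)
Step 5 (down 0): focus=F path=0 depth=1 children=['U'] left=[] right=[] parent=K
Step 6 (set M): focus=M path=0 depth=1 children=['U'] left=[] right=[] parent=K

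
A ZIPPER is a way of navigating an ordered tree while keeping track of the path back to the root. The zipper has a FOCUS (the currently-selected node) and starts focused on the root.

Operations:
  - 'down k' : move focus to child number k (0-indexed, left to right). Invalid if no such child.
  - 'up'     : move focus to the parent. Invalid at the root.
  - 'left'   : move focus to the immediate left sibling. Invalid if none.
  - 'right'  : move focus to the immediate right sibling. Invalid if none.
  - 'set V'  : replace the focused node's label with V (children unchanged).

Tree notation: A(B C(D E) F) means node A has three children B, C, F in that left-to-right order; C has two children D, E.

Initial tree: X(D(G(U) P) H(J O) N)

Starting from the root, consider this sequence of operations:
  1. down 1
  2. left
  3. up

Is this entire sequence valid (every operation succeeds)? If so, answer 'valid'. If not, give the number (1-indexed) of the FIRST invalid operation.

Answer: valid

Derivation:
Step 1 (down 1): focus=H path=1 depth=1 children=['J', 'O'] left=['D'] right=['N'] parent=X
Step 2 (left): focus=D path=0 depth=1 children=['G', 'P'] left=[] right=['H', 'N'] parent=X
Step 3 (up): focus=X path=root depth=0 children=['D', 'H', 'N'] (at root)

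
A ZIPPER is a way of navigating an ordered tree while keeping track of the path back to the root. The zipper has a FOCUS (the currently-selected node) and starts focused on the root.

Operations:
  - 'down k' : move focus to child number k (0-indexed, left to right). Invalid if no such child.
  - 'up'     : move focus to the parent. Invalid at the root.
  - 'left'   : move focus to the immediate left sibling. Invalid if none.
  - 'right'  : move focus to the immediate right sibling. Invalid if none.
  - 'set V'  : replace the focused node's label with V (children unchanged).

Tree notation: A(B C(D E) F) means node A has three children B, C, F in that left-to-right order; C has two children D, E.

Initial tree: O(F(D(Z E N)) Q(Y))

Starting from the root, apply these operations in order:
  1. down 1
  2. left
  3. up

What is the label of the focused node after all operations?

Answer: O

Derivation:
Step 1 (down 1): focus=Q path=1 depth=1 children=['Y'] left=['F'] right=[] parent=O
Step 2 (left): focus=F path=0 depth=1 children=['D'] left=[] right=['Q'] parent=O
Step 3 (up): focus=O path=root depth=0 children=['F', 'Q'] (at root)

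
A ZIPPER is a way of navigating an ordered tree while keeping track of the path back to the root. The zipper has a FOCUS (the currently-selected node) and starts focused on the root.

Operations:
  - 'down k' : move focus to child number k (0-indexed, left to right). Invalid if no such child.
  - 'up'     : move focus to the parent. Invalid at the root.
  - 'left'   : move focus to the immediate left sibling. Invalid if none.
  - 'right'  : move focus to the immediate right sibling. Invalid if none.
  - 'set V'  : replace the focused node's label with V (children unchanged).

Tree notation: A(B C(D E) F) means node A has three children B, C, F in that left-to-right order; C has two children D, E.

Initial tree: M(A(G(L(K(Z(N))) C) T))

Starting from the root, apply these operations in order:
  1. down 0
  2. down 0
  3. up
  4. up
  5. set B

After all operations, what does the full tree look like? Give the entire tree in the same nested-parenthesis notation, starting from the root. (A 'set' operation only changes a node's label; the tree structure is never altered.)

Step 1 (down 0): focus=A path=0 depth=1 children=['G', 'T'] left=[] right=[] parent=M
Step 2 (down 0): focus=G path=0/0 depth=2 children=['L', 'C'] left=[] right=['T'] parent=A
Step 3 (up): focus=A path=0 depth=1 children=['G', 'T'] left=[] right=[] parent=M
Step 4 (up): focus=M path=root depth=0 children=['A'] (at root)
Step 5 (set B): focus=B path=root depth=0 children=['A'] (at root)

Answer: B(A(G(L(K(Z(N))) C) T))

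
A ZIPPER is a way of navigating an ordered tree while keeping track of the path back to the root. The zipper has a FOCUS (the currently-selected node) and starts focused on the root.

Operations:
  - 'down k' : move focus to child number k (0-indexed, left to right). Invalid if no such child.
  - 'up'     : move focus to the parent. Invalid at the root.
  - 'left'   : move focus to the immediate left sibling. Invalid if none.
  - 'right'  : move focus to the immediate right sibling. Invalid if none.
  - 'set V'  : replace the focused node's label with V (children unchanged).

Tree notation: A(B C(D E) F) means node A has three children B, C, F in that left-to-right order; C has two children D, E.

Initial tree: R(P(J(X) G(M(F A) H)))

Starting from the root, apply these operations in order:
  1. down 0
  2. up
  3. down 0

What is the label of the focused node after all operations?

Step 1 (down 0): focus=P path=0 depth=1 children=['J', 'G'] left=[] right=[] parent=R
Step 2 (up): focus=R path=root depth=0 children=['P'] (at root)
Step 3 (down 0): focus=P path=0 depth=1 children=['J', 'G'] left=[] right=[] parent=R

Answer: P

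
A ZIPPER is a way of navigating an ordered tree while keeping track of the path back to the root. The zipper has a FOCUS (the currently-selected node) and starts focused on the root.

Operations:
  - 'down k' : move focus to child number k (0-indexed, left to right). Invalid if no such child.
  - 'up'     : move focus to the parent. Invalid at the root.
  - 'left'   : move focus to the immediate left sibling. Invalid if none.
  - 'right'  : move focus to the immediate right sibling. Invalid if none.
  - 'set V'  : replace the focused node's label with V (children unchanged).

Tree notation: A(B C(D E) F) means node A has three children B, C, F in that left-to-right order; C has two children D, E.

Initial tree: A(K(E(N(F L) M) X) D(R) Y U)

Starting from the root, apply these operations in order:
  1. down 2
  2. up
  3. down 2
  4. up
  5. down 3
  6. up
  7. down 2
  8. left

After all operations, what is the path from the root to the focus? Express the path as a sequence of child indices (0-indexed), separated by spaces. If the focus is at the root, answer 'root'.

Answer: 1

Derivation:
Step 1 (down 2): focus=Y path=2 depth=1 children=[] left=['K', 'D'] right=['U'] parent=A
Step 2 (up): focus=A path=root depth=0 children=['K', 'D', 'Y', 'U'] (at root)
Step 3 (down 2): focus=Y path=2 depth=1 children=[] left=['K', 'D'] right=['U'] parent=A
Step 4 (up): focus=A path=root depth=0 children=['K', 'D', 'Y', 'U'] (at root)
Step 5 (down 3): focus=U path=3 depth=1 children=[] left=['K', 'D', 'Y'] right=[] parent=A
Step 6 (up): focus=A path=root depth=0 children=['K', 'D', 'Y', 'U'] (at root)
Step 7 (down 2): focus=Y path=2 depth=1 children=[] left=['K', 'D'] right=['U'] parent=A
Step 8 (left): focus=D path=1 depth=1 children=['R'] left=['K'] right=['Y', 'U'] parent=A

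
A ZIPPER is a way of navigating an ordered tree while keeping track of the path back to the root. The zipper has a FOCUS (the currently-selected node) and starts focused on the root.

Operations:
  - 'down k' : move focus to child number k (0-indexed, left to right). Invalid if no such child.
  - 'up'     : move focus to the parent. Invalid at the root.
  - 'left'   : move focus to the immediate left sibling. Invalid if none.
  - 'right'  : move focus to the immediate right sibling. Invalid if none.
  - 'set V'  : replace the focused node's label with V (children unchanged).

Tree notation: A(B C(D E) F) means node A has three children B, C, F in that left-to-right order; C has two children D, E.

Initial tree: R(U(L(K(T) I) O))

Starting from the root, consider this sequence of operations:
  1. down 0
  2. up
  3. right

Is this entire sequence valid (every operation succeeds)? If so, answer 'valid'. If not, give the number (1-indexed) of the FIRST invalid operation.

Answer: 3

Derivation:
Step 1 (down 0): focus=U path=0 depth=1 children=['L', 'O'] left=[] right=[] parent=R
Step 2 (up): focus=R path=root depth=0 children=['U'] (at root)
Step 3 (right): INVALID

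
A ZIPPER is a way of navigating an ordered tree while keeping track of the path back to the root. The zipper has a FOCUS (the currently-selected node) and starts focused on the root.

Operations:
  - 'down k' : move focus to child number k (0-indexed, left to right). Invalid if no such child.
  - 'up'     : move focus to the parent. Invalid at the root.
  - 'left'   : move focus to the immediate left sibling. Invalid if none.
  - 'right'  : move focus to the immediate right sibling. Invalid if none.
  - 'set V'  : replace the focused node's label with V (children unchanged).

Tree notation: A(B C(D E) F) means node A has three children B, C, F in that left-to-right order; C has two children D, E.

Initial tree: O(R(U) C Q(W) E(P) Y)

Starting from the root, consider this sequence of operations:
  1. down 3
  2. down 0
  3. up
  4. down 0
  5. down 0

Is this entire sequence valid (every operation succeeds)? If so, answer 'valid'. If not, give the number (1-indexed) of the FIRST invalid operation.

Answer: 5

Derivation:
Step 1 (down 3): focus=E path=3 depth=1 children=['P'] left=['R', 'C', 'Q'] right=['Y'] parent=O
Step 2 (down 0): focus=P path=3/0 depth=2 children=[] left=[] right=[] parent=E
Step 3 (up): focus=E path=3 depth=1 children=['P'] left=['R', 'C', 'Q'] right=['Y'] parent=O
Step 4 (down 0): focus=P path=3/0 depth=2 children=[] left=[] right=[] parent=E
Step 5 (down 0): INVALID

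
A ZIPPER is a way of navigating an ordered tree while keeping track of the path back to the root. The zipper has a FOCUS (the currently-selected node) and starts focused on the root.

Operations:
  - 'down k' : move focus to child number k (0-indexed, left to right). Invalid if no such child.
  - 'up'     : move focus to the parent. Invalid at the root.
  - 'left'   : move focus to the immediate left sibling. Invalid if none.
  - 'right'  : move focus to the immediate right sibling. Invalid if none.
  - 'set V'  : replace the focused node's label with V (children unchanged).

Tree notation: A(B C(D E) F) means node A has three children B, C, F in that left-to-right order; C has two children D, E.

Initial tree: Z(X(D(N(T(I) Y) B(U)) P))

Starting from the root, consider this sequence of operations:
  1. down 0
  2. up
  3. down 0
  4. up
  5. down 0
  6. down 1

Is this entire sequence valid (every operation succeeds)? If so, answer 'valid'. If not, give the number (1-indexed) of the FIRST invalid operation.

Answer: valid

Derivation:
Step 1 (down 0): focus=X path=0 depth=1 children=['D', 'P'] left=[] right=[] parent=Z
Step 2 (up): focus=Z path=root depth=0 children=['X'] (at root)
Step 3 (down 0): focus=X path=0 depth=1 children=['D', 'P'] left=[] right=[] parent=Z
Step 4 (up): focus=Z path=root depth=0 children=['X'] (at root)
Step 5 (down 0): focus=X path=0 depth=1 children=['D', 'P'] left=[] right=[] parent=Z
Step 6 (down 1): focus=P path=0/1 depth=2 children=[] left=['D'] right=[] parent=X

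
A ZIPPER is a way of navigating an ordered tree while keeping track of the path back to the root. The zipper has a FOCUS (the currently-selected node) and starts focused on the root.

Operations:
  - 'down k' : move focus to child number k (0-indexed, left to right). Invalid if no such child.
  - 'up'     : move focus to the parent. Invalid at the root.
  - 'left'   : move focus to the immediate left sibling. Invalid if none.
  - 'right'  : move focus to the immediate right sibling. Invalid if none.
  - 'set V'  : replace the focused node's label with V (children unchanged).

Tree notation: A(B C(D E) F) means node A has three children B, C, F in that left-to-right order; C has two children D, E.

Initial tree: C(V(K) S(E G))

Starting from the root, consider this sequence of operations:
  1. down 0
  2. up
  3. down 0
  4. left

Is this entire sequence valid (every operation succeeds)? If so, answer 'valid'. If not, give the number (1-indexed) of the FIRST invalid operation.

Answer: 4

Derivation:
Step 1 (down 0): focus=V path=0 depth=1 children=['K'] left=[] right=['S'] parent=C
Step 2 (up): focus=C path=root depth=0 children=['V', 'S'] (at root)
Step 3 (down 0): focus=V path=0 depth=1 children=['K'] left=[] right=['S'] parent=C
Step 4 (left): INVALID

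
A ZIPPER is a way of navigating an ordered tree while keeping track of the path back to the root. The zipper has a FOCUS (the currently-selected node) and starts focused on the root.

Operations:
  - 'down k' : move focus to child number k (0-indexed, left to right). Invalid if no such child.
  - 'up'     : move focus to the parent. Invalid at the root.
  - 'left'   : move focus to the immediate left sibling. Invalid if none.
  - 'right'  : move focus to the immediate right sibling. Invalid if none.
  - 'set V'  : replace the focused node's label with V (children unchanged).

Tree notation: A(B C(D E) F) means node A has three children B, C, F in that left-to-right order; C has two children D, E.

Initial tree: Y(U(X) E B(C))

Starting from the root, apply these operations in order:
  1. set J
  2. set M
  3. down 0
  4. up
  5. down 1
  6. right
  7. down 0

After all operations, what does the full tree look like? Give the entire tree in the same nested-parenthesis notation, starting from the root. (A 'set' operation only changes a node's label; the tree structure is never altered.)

Step 1 (set J): focus=J path=root depth=0 children=['U', 'E', 'B'] (at root)
Step 2 (set M): focus=M path=root depth=0 children=['U', 'E', 'B'] (at root)
Step 3 (down 0): focus=U path=0 depth=1 children=['X'] left=[] right=['E', 'B'] parent=M
Step 4 (up): focus=M path=root depth=0 children=['U', 'E', 'B'] (at root)
Step 5 (down 1): focus=E path=1 depth=1 children=[] left=['U'] right=['B'] parent=M
Step 6 (right): focus=B path=2 depth=1 children=['C'] left=['U', 'E'] right=[] parent=M
Step 7 (down 0): focus=C path=2/0 depth=2 children=[] left=[] right=[] parent=B

Answer: M(U(X) E B(C))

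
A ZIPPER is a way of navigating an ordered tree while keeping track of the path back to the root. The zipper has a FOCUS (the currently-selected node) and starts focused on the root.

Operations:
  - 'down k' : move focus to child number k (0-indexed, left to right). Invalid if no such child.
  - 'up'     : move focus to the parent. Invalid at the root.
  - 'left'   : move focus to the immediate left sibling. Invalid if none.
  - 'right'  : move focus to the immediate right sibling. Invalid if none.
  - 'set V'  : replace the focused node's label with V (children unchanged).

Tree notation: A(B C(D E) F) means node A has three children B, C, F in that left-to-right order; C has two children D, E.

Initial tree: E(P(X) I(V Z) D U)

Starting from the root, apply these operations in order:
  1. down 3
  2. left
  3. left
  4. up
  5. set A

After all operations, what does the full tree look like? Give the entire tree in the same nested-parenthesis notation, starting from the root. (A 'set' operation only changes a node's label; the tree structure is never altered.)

Step 1 (down 3): focus=U path=3 depth=1 children=[] left=['P', 'I', 'D'] right=[] parent=E
Step 2 (left): focus=D path=2 depth=1 children=[] left=['P', 'I'] right=['U'] parent=E
Step 3 (left): focus=I path=1 depth=1 children=['V', 'Z'] left=['P'] right=['D', 'U'] parent=E
Step 4 (up): focus=E path=root depth=0 children=['P', 'I', 'D', 'U'] (at root)
Step 5 (set A): focus=A path=root depth=0 children=['P', 'I', 'D', 'U'] (at root)

Answer: A(P(X) I(V Z) D U)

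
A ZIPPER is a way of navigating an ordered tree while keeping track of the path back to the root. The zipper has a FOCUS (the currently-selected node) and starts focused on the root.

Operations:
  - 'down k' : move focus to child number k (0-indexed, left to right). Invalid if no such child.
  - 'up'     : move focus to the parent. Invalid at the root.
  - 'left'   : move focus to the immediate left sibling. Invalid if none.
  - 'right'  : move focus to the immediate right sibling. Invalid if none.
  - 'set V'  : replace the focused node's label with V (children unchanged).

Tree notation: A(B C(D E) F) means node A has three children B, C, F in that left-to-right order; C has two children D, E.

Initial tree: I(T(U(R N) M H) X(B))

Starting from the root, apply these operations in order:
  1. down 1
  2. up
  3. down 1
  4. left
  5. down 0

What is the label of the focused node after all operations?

Step 1 (down 1): focus=X path=1 depth=1 children=['B'] left=['T'] right=[] parent=I
Step 2 (up): focus=I path=root depth=0 children=['T', 'X'] (at root)
Step 3 (down 1): focus=X path=1 depth=1 children=['B'] left=['T'] right=[] parent=I
Step 4 (left): focus=T path=0 depth=1 children=['U', 'M', 'H'] left=[] right=['X'] parent=I
Step 5 (down 0): focus=U path=0/0 depth=2 children=['R', 'N'] left=[] right=['M', 'H'] parent=T

Answer: U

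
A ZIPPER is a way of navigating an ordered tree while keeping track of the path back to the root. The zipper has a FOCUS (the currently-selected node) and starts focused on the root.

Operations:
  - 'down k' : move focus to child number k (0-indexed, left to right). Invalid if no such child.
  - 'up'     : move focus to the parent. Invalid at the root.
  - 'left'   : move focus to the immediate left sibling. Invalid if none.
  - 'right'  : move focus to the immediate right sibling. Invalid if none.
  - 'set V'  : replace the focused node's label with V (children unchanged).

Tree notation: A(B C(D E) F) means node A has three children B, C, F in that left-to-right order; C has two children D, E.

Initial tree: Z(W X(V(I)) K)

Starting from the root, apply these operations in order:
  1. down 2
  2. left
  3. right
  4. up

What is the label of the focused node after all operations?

Answer: Z

Derivation:
Step 1 (down 2): focus=K path=2 depth=1 children=[] left=['W', 'X'] right=[] parent=Z
Step 2 (left): focus=X path=1 depth=1 children=['V'] left=['W'] right=['K'] parent=Z
Step 3 (right): focus=K path=2 depth=1 children=[] left=['W', 'X'] right=[] parent=Z
Step 4 (up): focus=Z path=root depth=0 children=['W', 'X', 'K'] (at root)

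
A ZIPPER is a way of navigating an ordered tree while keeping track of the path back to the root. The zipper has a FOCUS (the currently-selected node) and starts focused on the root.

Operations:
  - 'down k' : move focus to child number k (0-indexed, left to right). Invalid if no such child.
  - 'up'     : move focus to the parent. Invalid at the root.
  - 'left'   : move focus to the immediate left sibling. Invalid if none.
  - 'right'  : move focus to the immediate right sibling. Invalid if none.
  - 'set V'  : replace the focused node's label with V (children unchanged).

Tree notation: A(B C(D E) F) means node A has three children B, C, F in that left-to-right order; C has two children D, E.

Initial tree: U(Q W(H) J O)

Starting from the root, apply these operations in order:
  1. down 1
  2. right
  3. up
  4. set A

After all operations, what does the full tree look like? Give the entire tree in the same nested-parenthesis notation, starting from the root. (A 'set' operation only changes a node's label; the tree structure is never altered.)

Answer: A(Q W(H) J O)

Derivation:
Step 1 (down 1): focus=W path=1 depth=1 children=['H'] left=['Q'] right=['J', 'O'] parent=U
Step 2 (right): focus=J path=2 depth=1 children=[] left=['Q', 'W'] right=['O'] parent=U
Step 3 (up): focus=U path=root depth=0 children=['Q', 'W', 'J', 'O'] (at root)
Step 4 (set A): focus=A path=root depth=0 children=['Q', 'W', 'J', 'O'] (at root)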